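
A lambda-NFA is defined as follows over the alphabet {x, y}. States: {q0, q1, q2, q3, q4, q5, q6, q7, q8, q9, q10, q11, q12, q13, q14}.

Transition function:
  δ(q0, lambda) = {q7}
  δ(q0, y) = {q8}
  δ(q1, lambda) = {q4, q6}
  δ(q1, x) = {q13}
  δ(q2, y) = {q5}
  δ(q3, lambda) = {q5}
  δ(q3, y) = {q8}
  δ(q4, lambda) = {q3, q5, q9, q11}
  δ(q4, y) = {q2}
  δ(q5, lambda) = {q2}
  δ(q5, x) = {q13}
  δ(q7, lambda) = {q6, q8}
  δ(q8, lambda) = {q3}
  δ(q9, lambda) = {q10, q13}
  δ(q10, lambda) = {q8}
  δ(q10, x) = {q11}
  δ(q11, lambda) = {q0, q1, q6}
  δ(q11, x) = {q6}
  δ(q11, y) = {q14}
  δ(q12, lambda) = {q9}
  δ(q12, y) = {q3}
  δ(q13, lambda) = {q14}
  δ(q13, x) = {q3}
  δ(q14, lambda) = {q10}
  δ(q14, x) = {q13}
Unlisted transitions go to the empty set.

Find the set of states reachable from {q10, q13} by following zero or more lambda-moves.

Start with {q10, q13}.
From q10 via lambda: add q8.
From q13 via lambda: add q14.
From q8 via lambda: add q3.
From q3 via lambda: add q5.
From q5 via lambda: add q2.
No new states can be added; the closed set is {q2, q3, q5, q8, q10, q13, q14}.

{q2, q3, q5, q8, q10, q13, q14}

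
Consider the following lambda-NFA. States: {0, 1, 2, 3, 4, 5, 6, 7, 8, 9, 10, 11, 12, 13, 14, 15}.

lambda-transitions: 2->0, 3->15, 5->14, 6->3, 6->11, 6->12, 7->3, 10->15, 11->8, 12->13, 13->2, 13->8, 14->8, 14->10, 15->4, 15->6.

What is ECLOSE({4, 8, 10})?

{0, 2, 3, 4, 6, 8, 10, 11, 12, 13, 15}

Start with {4, 8, 10}.
From 10 via lambda: add 15.
From 15 via lambda: add 6.
From 6 via lambda: add 3, 11, 12.
From 12 via lambda: add 13.
From 13 via lambda: add 2.
From 2 via lambda: add 0.
No new states can be added; the closed set is {0, 2, 3, 4, 6, 8, 10, 11, 12, 13, 15}.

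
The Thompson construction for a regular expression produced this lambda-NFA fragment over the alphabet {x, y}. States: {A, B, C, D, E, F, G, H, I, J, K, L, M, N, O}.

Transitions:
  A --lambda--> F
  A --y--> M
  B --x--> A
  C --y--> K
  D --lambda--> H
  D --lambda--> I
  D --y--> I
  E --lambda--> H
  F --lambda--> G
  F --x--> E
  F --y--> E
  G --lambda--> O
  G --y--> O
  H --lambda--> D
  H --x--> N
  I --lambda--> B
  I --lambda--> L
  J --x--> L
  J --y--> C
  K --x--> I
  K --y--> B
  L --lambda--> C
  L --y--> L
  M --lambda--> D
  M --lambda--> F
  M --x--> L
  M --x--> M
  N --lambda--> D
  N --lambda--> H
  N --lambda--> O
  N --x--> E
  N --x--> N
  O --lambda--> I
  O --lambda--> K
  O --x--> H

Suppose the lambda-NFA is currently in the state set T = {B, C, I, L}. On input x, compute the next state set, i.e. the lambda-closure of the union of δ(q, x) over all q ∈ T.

B on x → {A}.
No x-transition from C, I, L.
Union after reading x: {A}.
Now take the lambda-closure:
From A via lambda: add F.
From F via lambda: add G.
From G via lambda: add O.
From O via lambda: add I, K.
From I via lambda: add B, L.
From L via lambda: add C.
No new states can be added; the closed set is {A, B, C, F, G, I, K, L, O}.

{A, B, C, F, G, I, K, L, O}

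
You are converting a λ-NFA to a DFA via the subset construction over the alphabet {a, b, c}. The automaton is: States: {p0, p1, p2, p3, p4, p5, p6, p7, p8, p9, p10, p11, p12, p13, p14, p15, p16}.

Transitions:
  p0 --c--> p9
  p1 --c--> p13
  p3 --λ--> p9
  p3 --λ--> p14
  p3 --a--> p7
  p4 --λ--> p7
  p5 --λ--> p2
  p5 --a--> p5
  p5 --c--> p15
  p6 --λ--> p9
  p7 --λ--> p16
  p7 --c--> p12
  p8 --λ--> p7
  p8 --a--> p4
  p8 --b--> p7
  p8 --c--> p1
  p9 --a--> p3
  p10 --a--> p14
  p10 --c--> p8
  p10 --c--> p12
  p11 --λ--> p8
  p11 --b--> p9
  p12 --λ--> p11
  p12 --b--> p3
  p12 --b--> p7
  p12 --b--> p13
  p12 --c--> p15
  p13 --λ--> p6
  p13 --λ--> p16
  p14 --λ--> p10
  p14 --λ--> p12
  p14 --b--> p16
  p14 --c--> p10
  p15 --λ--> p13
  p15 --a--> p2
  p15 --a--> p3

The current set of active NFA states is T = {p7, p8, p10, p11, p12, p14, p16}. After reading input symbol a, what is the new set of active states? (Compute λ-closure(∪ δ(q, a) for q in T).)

{p4, p7, p8, p10, p11, p12, p14, p16}

p8 on a → {p4}.
p10 on a → {p14}.
No a-transition from p7, p11, p12, p14, p16.
Union after reading a: {p4, p14}.
Now take the λ-closure:
From p4 via λ: add p7.
From p14 via λ: add p10, p12.
From p7 via λ: add p16.
From p12 via λ: add p11.
From p11 via λ: add p8.
No new states can be added; the closed set is {p4, p7, p8, p10, p11, p12, p14, p16}.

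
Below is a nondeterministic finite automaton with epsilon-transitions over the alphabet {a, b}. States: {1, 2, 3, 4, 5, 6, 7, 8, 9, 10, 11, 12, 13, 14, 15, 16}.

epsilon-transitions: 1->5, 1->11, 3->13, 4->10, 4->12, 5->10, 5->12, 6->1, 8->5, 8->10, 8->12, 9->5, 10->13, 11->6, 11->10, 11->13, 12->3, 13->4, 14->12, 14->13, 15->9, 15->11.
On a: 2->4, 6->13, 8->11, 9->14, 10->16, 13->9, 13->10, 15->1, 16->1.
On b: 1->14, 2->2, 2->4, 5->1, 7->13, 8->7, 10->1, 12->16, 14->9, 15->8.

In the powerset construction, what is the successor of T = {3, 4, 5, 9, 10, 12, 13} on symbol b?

5 on b → {1}.
10 on b → {1}.
12 on b → {16}.
No b-transition from 3, 4, 9, 13.
Union after reading b: {1, 16}.
Now take the epsilon-closure:
From 1 via epsilon: add 5, 11.
From 5 via epsilon: add 10, 12.
From 11 via epsilon: add 6, 13.
From 12 via epsilon: add 3.
From 13 via epsilon: add 4.
No new states can be added; the closed set is {1, 3, 4, 5, 6, 10, 11, 12, 13, 16}.

{1, 3, 4, 5, 6, 10, 11, 12, 13, 16}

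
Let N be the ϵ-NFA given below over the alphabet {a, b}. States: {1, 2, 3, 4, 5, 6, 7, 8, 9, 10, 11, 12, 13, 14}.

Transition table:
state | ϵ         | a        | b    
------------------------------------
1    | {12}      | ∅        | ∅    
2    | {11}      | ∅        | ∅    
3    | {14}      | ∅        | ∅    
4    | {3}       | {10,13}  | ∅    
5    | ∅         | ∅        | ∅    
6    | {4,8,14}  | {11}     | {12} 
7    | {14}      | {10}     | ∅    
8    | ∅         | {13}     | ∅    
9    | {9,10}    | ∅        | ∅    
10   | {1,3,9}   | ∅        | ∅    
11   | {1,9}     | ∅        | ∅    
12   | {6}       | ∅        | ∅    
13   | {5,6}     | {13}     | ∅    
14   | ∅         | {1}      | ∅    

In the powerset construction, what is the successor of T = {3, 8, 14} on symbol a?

{1, 3, 4, 5, 6, 8, 12, 13, 14}

8 on a → {13}.
14 on a → {1}.
No a-transition from 3.
Union after reading a: {1, 13}.
Now take the ϵ-closure:
From 1 via ϵ: add 12.
From 13 via ϵ: add 5, 6.
From 6 via ϵ: add 4, 8, 14.
From 4 via ϵ: add 3.
No new states can be added; the closed set is {1, 3, 4, 5, 6, 8, 12, 13, 14}.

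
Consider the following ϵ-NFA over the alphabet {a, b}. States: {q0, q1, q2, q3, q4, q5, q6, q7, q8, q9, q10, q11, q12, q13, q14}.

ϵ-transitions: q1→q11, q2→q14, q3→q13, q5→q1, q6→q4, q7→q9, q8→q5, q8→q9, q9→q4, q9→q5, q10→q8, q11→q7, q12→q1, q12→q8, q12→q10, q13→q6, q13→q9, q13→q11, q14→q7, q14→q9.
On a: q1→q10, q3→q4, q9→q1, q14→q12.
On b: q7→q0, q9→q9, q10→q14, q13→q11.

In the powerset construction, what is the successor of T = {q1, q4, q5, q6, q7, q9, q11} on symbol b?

{q0, q1, q4, q5, q7, q9, q11}

q7 on b → {q0}.
q9 on b → {q9}.
No b-transition from q1, q4, q5, q6, q11.
Union after reading b: {q0, q9}.
Now take the ϵ-closure:
From q9 via ϵ: add q4, q5.
From q5 via ϵ: add q1.
From q1 via ϵ: add q11.
From q11 via ϵ: add q7.
No new states can be added; the closed set is {q0, q1, q4, q5, q7, q9, q11}.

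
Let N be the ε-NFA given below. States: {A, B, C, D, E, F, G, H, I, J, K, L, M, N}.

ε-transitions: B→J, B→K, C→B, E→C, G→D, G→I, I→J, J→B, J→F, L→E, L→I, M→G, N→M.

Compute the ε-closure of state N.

{B, D, F, G, I, J, K, M, N}

Start with {N}.
From N via ε: add M.
From M via ε: add G.
From G via ε: add D, I.
From I via ε: add J.
From J via ε: add B, F.
From B via ε: add K.
No new states can be added; the closed set is {B, D, F, G, I, J, K, M, N}.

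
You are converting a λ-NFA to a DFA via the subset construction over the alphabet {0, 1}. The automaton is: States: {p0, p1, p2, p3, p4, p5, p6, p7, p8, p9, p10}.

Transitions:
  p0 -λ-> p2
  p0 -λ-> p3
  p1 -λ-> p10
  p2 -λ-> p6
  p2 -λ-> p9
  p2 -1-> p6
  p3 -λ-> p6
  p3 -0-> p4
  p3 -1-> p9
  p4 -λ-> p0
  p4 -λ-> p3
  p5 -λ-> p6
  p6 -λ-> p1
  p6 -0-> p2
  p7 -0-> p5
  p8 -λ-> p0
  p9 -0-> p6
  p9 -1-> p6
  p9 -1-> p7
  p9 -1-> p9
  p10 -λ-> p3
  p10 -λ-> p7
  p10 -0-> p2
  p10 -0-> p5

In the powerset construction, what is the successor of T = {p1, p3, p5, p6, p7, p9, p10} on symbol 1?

p3 on 1 → {p9}.
p9 on 1 → {p6, p7, p9}.
No 1-transition from p1, p5, p6, p7, p10.
Union after reading 1: {p6, p7, p9}.
Now take the λ-closure:
From p6 via λ: add p1.
From p1 via λ: add p10.
From p10 via λ: add p3.
No new states can be added; the closed set is {p1, p3, p6, p7, p9, p10}.

{p1, p3, p6, p7, p9, p10}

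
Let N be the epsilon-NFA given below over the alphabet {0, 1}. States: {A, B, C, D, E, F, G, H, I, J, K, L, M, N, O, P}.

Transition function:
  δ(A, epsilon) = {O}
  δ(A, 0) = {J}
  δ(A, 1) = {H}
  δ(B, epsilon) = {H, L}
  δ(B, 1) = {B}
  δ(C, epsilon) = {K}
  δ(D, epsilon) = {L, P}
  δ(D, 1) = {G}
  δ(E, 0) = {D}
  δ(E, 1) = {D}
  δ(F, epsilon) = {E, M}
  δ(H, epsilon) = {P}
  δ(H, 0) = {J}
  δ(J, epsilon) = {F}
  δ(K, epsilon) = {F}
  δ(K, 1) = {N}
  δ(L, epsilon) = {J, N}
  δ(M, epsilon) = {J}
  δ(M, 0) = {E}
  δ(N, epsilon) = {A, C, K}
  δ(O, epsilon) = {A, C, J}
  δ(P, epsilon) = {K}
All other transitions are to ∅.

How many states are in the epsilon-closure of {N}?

9

Start with {N}.
From N via epsilon: add A, C, K.
From A via epsilon: add O.
From K via epsilon: add F.
From F via epsilon: add E, M.
From O via epsilon: add J.
epsilon-closure = {A, C, E, F, J, K, M, N, O}, which has 9 states.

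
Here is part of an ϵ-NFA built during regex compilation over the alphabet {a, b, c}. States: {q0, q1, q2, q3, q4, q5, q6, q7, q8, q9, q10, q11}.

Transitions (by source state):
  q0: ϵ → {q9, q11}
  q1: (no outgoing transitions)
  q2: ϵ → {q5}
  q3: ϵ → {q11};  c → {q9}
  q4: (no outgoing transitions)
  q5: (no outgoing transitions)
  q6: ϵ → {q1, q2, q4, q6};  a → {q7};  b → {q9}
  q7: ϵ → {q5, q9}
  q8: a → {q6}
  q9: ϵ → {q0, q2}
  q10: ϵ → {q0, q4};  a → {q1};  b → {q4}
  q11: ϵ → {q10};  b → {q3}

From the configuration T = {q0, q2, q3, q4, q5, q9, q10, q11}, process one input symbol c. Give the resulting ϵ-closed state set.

q3 on c → {q9}.
No c-transition from q0, q2, q4, q5, q9, q10, q11.
Union after reading c: {q9}.
Now take the ϵ-closure:
From q9 via ϵ: add q0, q2.
From q0 via ϵ: add q11.
From q2 via ϵ: add q5.
From q11 via ϵ: add q10.
From q10 via ϵ: add q4.
No new states can be added; the closed set is {q0, q2, q4, q5, q9, q10, q11}.

{q0, q2, q4, q5, q9, q10, q11}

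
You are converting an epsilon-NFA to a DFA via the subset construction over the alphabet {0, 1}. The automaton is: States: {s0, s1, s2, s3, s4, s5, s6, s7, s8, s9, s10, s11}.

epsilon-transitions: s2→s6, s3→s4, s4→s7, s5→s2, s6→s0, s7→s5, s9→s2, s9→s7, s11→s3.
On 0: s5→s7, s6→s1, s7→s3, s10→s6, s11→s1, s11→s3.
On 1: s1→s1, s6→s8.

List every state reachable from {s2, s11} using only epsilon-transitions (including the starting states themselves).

{s0, s2, s3, s4, s5, s6, s7, s11}

Start with {s2, s11}.
From s2 via epsilon: add s6.
From s11 via epsilon: add s3.
From s3 via epsilon: add s4.
From s6 via epsilon: add s0.
From s4 via epsilon: add s7.
From s7 via epsilon: add s5.
No new states can be added; the closed set is {s0, s2, s3, s4, s5, s6, s7, s11}.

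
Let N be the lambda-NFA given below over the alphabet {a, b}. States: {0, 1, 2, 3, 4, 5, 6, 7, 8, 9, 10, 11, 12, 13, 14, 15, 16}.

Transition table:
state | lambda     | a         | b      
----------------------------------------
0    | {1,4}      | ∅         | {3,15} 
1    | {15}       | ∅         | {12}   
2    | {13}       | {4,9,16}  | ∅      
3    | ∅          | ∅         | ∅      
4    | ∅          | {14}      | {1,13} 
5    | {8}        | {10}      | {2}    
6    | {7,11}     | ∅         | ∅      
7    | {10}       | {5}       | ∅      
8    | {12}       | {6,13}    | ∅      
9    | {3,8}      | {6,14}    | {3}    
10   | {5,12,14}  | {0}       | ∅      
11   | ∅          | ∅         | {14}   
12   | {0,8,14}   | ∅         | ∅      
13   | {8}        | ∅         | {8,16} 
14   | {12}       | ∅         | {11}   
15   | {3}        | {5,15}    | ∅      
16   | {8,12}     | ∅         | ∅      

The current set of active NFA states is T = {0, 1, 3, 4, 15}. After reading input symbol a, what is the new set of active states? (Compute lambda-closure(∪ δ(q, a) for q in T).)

{0, 1, 3, 4, 5, 8, 12, 14, 15}

4 on a → {14}.
15 on a → {5, 15}.
No a-transition from 0, 1, 3.
Union after reading a: {5, 14, 15}.
Now take the lambda-closure:
From 5 via lambda: add 8.
From 14 via lambda: add 12.
From 15 via lambda: add 3.
From 12 via lambda: add 0.
From 0 via lambda: add 1, 4.
No new states can be added; the closed set is {0, 1, 3, 4, 5, 8, 12, 14, 15}.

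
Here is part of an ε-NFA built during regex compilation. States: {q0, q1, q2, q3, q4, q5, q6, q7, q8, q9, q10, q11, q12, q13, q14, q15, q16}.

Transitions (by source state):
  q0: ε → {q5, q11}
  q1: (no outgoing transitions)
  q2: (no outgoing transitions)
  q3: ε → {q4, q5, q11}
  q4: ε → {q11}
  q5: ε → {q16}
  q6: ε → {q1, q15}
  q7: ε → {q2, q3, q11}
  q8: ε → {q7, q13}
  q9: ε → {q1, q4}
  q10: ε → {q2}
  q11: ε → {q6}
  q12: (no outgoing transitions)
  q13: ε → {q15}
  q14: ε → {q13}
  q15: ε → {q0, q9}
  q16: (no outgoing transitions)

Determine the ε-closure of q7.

{q0, q1, q2, q3, q4, q5, q6, q7, q9, q11, q15, q16}

Start with {q7}.
From q7 via ε: add q2, q3, q11.
From q3 via ε: add q4, q5.
From q11 via ε: add q6.
From q5 via ε: add q16.
From q6 via ε: add q1, q15.
From q15 via ε: add q0, q9.
No new states can be added; the closed set is {q0, q1, q2, q3, q4, q5, q6, q7, q9, q11, q15, q16}.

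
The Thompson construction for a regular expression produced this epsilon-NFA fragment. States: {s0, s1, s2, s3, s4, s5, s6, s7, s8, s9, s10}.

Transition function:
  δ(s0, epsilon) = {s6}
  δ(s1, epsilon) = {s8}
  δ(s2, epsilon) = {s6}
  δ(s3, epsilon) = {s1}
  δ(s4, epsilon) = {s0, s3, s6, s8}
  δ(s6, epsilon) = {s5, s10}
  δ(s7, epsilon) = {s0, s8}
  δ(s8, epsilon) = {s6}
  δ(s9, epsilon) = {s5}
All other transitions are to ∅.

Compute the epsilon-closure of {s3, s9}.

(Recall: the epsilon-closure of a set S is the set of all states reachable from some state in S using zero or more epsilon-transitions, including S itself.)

{s1, s3, s5, s6, s8, s9, s10}

Start with {s3, s9}.
From s3 via epsilon: add s1.
From s9 via epsilon: add s5.
From s1 via epsilon: add s8.
From s8 via epsilon: add s6.
From s6 via epsilon: add s10.
No new states can be added; the closed set is {s1, s3, s5, s6, s8, s9, s10}.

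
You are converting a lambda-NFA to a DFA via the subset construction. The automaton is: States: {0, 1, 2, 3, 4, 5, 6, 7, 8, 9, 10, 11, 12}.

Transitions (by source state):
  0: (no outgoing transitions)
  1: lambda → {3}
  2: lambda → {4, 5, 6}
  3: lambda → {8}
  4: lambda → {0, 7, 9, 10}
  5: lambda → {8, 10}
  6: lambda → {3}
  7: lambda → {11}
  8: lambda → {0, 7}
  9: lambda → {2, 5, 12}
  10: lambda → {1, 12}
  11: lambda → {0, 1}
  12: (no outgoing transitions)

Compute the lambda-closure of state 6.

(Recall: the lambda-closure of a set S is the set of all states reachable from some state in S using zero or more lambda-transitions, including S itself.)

Start with {6}.
From 6 via lambda: add 3.
From 3 via lambda: add 8.
From 8 via lambda: add 0, 7.
From 7 via lambda: add 11.
From 11 via lambda: add 1.
No new states can be added; the closed set is {0, 1, 3, 6, 7, 8, 11}.

{0, 1, 3, 6, 7, 8, 11}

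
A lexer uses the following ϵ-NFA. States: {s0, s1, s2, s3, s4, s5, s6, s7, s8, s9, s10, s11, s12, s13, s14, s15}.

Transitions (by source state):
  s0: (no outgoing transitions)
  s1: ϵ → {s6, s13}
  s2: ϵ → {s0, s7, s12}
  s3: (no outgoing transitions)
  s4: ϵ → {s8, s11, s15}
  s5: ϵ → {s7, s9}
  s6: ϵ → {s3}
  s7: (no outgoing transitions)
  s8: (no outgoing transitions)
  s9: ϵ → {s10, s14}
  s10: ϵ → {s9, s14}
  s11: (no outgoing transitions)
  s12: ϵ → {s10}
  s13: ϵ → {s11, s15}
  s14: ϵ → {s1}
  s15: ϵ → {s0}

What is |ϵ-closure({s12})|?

11

Start with {s12}.
From s12 via ϵ: add s10.
From s10 via ϵ: add s9, s14.
From s14 via ϵ: add s1.
From s1 via ϵ: add s6, s13.
From s6 via ϵ: add s3.
From s13 via ϵ: add s11, s15.
From s15 via ϵ: add s0.
ϵ-closure = {s0, s1, s3, s6, s9, s10, s11, s12, s13, s14, s15}, which has 11 states.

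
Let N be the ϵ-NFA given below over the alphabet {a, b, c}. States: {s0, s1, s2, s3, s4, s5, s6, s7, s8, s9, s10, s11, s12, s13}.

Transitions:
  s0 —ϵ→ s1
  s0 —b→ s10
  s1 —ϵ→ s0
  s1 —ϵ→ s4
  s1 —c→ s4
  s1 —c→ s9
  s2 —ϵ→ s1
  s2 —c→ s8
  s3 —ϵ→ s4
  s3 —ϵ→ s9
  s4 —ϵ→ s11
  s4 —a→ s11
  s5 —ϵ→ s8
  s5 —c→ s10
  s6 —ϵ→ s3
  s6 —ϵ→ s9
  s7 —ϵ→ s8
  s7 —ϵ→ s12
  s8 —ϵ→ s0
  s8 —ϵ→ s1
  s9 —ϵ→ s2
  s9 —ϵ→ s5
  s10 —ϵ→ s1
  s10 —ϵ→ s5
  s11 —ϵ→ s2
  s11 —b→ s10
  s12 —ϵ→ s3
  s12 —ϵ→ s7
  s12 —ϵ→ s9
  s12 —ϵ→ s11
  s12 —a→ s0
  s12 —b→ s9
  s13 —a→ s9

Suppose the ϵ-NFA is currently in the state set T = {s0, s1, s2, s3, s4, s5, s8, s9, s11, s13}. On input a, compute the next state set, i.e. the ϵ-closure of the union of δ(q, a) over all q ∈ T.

{s0, s1, s2, s4, s5, s8, s9, s11}

s4 on a → {s11}.
s13 on a → {s9}.
No a-transition from s0, s1, s2, s3, s5, s8, s9, s11.
Union after reading a: {s9, s11}.
Now take the ϵ-closure:
From s9 via ϵ: add s2, s5.
From s2 via ϵ: add s1.
From s5 via ϵ: add s8.
From s1 via ϵ: add s0, s4.
No new states can be added; the closed set is {s0, s1, s2, s4, s5, s8, s9, s11}.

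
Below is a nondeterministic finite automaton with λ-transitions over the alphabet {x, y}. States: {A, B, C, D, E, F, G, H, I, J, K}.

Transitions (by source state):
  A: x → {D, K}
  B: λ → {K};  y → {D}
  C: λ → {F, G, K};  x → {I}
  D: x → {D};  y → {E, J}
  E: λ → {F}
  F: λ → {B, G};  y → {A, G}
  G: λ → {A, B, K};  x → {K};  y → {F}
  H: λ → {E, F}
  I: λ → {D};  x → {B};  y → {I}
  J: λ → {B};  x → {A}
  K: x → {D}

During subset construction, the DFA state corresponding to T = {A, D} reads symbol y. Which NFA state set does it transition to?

D on y → {E, J}.
No y-transition from A.
Union after reading y: {E, J}.
Now take the λ-closure:
From E via λ: add F.
From J via λ: add B.
From B via λ: add K.
From F via λ: add G.
From G via λ: add A.
No new states can be added; the closed set is {A, B, E, F, G, J, K}.

{A, B, E, F, G, J, K}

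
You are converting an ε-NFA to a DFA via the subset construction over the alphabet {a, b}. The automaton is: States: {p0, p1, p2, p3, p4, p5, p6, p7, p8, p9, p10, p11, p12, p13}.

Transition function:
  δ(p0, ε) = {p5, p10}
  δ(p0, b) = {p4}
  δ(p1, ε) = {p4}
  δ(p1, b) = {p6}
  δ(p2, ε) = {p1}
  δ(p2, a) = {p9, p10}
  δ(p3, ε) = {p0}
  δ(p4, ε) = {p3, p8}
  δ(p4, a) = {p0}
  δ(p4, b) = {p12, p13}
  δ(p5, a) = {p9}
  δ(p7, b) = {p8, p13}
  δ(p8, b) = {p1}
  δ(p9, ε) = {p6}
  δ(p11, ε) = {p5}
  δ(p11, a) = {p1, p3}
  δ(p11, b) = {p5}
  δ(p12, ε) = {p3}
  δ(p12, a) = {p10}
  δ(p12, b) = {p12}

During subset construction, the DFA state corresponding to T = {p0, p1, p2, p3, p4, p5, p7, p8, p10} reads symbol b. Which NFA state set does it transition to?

{p0, p1, p3, p4, p5, p6, p8, p10, p12, p13}

p0 on b → {p4}.
p1 on b → {p6}.
p4 on b → {p12, p13}.
p7 on b → {p8, p13}.
p8 on b → {p1}.
No b-transition from p2, p3, p5, p10.
Union after reading b: {p1, p4, p6, p8, p12, p13}.
Now take the ε-closure:
From p4 via ε: add p3.
From p3 via ε: add p0.
From p0 via ε: add p5, p10.
No new states can be added; the closed set is {p0, p1, p3, p4, p5, p6, p8, p10, p12, p13}.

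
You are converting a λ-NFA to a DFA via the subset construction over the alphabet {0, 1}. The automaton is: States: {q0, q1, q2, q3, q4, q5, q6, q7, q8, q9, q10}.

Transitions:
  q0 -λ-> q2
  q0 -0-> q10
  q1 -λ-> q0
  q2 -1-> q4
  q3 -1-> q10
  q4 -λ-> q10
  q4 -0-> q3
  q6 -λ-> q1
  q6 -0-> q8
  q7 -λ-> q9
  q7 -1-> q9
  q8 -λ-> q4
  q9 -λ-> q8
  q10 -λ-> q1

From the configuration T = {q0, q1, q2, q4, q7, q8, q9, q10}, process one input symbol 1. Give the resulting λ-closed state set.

q2 on 1 → {q4}.
q7 on 1 → {q9}.
No 1-transition from q0, q1, q4, q8, q9, q10.
Union after reading 1: {q4, q9}.
Now take the λ-closure:
From q4 via λ: add q10.
From q9 via λ: add q8.
From q10 via λ: add q1.
From q1 via λ: add q0.
From q0 via λ: add q2.
No new states can be added; the closed set is {q0, q1, q2, q4, q8, q9, q10}.

{q0, q1, q2, q4, q8, q9, q10}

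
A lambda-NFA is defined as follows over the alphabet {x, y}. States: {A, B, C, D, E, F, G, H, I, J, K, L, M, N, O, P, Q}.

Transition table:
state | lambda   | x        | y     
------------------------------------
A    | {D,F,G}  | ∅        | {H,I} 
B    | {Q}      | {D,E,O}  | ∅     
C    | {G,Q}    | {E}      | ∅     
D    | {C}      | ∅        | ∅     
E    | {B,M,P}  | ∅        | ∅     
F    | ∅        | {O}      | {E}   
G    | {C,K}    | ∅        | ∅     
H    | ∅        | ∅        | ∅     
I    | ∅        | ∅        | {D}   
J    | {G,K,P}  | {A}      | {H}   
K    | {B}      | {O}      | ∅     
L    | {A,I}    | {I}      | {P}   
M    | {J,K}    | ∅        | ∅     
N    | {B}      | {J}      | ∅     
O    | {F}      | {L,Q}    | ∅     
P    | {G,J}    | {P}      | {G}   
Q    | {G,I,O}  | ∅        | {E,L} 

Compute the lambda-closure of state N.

{B, C, F, G, I, K, N, O, Q}

Start with {N}.
From N via lambda: add B.
From B via lambda: add Q.
From Q via lambda: add G, I, O.
From G via lambda: add C, K.
From O via lambda: add F.
No new states can be added; the closed set is {B, C, F, G, I, K, N, O, Q}.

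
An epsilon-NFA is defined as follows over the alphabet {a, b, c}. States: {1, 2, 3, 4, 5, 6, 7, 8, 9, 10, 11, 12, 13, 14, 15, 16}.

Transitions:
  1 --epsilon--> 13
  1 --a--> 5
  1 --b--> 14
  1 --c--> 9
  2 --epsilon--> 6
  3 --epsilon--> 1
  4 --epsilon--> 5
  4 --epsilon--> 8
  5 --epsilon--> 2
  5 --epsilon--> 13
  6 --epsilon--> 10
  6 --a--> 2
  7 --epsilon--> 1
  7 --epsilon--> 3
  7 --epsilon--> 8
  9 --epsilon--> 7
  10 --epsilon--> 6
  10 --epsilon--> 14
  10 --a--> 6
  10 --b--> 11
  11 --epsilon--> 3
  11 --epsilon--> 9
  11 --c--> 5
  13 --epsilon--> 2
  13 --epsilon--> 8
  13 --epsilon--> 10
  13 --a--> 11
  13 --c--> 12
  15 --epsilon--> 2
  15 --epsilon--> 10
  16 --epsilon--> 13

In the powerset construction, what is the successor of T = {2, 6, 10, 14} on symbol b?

10 on b → {11}.
No b-transition from 2, 6, 14.
Union after reading b: {11}.
Now take the epsilon-closure:
From 11 via epsilon: add 3, 9.
From 3 via epsilon: add 1.
From 9 via epsilon: add 7.
From 1 via epsilon: add 13.
From 7 via epsilon: add 8.
From 13 via epsilon: add 2, 10.
From 2 via epsilon: add 6.
From 10 via epsilon: add 14.
No new states can be added; the closed set is {1, 2, 3, 6, 7, 8, 9, 10, 11, 13, 14}.

{1, 2, 3, 6, 7, 8, 9, 10, 11, 13, 14}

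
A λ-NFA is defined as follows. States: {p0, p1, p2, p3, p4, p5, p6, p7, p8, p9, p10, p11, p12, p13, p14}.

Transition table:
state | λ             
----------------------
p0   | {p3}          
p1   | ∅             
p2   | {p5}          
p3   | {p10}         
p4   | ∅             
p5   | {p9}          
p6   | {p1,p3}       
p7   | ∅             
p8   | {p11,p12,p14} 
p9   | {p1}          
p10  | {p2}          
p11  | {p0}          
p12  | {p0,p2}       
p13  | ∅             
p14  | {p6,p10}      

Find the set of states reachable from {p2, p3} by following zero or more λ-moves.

Start with {p2, p3}.
From p2 via λ: add p5.
From p3 via λ: add p10.
From p5 via λ: add p9.
From p9 via λ: add p1.
No new states can be added; the closed set is {p1, p2, p3, p5, p9, p10}.

{p1, p2, p3, p5, p9, p10}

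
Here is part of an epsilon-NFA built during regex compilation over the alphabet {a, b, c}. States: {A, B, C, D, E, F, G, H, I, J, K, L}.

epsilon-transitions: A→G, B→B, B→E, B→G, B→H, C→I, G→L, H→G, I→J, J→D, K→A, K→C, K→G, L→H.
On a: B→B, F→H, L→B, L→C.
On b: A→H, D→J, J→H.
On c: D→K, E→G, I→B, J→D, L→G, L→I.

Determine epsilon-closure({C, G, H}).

Start with {C, G, H}.
From C via epsilon: add I.
From G via epsilon: add L.
From I via epsilon: add J.
From J via epsilon: add D.
No new states can be added; the closed set is {C, D, G, H, I, J, L}.

{C, D, G, H, I, J, L}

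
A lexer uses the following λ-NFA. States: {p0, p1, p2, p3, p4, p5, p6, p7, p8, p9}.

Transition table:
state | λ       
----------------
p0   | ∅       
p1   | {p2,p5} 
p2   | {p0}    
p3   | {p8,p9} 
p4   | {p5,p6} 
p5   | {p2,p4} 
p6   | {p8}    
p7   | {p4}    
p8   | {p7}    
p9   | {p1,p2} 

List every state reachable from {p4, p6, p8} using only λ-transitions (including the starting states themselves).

Start with {p4, p6, p8}.
From p4 via λ: add p5.
From p8 via λ: add p7.
From p5 via λ: add p2.
From p2 via λ: add p0.
No new states can be added; the closed set is {p0, p2, p4, p5, p6, p7, p8}.

{p0, p2, p4, p5, p6, p7, p8}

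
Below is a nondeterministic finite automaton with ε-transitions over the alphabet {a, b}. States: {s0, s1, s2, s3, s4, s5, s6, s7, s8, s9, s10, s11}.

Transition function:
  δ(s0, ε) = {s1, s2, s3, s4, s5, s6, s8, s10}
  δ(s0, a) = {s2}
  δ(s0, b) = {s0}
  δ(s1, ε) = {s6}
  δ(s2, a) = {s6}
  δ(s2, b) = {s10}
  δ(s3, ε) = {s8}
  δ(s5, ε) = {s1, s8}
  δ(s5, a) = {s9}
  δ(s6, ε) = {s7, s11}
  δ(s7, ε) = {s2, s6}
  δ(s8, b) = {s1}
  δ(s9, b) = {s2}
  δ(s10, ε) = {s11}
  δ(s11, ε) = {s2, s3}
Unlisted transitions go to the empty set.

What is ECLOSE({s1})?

{s1, s2, s3, s6, s7, s8, s11}

Start with {s1}.
From s1 via ε: add s6.
From s6 via ε: add s7, s11.
From s7 via ε: add s2.
From s11 via ε: add s3.
From s3 via ε: add s8.
No new states can be added; the closed set is {s1, s2, s3, s6, s7, s8, s11}.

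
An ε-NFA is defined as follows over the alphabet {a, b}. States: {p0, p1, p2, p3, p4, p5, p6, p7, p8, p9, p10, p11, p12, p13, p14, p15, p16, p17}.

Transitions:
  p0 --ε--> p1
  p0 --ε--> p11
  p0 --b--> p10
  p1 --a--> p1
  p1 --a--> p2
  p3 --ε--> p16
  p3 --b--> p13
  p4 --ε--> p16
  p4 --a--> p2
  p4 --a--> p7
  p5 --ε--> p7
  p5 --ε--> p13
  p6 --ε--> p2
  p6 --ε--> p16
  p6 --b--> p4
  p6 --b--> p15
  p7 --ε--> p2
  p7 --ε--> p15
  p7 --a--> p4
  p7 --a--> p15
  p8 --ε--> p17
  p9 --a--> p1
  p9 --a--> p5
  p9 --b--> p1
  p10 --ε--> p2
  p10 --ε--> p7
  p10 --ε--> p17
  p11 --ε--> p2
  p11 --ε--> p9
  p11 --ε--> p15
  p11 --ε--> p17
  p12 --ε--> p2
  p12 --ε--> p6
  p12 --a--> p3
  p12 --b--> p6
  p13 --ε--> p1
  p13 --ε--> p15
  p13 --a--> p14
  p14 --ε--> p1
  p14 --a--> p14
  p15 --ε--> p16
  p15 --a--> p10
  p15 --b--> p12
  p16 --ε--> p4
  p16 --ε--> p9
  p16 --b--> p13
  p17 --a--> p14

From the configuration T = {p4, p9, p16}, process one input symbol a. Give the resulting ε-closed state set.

{p1, p2, p4, p5, p7, p9, p13, p15, p16}

p4 on a → {p2, p7}.
p9 on a → {p1, p5}.
No a-transition from p16.
Union after reading a: {p1, p2, p5, p7}.
Now take the ε-closure:
From p5 via ε: add p13.
From p7 via ε: add p15.
From p15 via ε: add p16.
From p16 via ε: add p4, p9.
No new states can be added; the closed set is {p1, p2, p4, p5, p7, p9, p13, p15, p16}.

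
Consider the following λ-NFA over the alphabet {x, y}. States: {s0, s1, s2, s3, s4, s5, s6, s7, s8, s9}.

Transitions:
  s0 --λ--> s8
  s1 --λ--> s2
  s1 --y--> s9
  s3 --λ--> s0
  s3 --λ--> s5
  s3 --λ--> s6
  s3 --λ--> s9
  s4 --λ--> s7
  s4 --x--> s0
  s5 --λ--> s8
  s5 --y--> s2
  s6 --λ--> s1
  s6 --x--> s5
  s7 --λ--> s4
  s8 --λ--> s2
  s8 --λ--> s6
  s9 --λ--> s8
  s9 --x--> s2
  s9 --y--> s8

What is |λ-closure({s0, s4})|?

Start with {s0, s4}.
From s0 via λ: add s8.
From s4 via λ: add s7.
From s8 via λ: add s2, s6.
From s6 via λ: add s1.
λ-closure = {s0, s1, s2, s4, s6, s7, s8}, which has 7 states.

7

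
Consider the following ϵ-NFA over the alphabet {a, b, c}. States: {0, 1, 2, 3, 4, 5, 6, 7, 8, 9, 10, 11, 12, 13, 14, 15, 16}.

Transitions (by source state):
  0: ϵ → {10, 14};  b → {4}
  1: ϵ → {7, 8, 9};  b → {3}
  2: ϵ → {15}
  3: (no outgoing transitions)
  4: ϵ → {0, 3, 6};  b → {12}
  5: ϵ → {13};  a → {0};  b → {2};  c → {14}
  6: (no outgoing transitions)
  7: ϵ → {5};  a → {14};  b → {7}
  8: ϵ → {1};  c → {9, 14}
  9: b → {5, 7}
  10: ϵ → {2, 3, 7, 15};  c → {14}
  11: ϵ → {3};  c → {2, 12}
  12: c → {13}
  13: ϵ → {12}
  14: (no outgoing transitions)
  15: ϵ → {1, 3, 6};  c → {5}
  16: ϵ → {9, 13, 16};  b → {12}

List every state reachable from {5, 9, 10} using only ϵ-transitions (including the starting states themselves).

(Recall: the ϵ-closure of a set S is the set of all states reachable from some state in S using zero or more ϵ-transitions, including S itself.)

{1, 2, 3, 5, 6, 7, 8, 9, 10, 12, 13, 15}

Start with {5, 9, 10}.
From 5 via ϵ: add 13.
From 10 via ϵ: add 2, 3, 7, 15.
From 13 via ϵ: add 12.
From 15 via ϵ: add 1, 6.
From 1 via ϵ: add 8.
No new states can be added; the closed set is {1, 2, 3, 5, 6, 7, 8, 9, 10, 12, 13, 15}.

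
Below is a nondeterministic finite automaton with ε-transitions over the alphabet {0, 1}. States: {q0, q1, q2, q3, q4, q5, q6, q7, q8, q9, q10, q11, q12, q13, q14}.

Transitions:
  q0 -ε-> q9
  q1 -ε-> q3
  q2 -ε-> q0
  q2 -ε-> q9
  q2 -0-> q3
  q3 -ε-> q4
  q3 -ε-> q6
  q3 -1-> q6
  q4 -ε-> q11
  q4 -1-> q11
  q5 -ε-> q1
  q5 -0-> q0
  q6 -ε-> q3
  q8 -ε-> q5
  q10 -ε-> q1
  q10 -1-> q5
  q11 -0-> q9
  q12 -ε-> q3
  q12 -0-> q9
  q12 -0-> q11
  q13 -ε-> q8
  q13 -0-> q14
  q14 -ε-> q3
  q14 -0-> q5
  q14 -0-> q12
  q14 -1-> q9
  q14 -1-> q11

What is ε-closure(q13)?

{q1, q3, q4, q5, q6, q8, q11, q13}

Start with {q13}.
From q13 via ε: add q8.
From q8 via ε: add q5.
From q5 via ε: add q1.
From q1 via ε: add q3.
From q3 via ε: add q4, q6.
From q4 via ε: add q11.
No new states can be added; the closed set is {q1, q3, q4, q5, q6, q8, q11, q13}.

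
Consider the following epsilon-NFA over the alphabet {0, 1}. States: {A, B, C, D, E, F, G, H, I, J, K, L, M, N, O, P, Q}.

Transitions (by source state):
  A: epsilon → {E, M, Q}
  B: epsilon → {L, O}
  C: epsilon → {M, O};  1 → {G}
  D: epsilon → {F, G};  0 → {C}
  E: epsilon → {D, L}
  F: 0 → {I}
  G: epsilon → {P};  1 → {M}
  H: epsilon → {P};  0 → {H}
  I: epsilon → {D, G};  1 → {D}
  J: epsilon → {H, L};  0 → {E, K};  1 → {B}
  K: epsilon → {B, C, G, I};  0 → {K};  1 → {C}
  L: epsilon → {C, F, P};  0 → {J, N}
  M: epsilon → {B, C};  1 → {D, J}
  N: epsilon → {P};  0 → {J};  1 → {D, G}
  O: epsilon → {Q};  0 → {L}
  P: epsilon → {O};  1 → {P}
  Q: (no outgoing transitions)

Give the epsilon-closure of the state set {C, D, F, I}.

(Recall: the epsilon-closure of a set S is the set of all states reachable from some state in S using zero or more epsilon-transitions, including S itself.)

{B, C, D, F, G, I, L, M, O, P, Q}

Start with {C, D, F, I}.
From C via epsilon: add M, O.
From D via epsilon: add G.
From G via epsilon: add P.
From M via epsilon: add B.
From O via epsilon: add Q.
From B via epsilon: add L.
No new states can be added; the closed set is {B, C, D, F, G, I, L, M, O, P, Q}.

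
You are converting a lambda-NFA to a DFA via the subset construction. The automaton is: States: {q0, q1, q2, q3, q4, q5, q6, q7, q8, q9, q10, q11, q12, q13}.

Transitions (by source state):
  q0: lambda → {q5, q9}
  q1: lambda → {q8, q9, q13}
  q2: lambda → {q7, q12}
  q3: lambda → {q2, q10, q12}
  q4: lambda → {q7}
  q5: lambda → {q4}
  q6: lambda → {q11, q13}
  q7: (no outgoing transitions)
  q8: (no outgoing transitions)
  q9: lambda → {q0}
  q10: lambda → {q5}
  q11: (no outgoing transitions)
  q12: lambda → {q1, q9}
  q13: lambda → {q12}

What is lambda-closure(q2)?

Start with {q2}.
From q2 via lambda: add q7, q12.
From q12 via lambda: add q1, q9.
From q1 via lambda: add q8, q13.
From q9 via lambda: add q0.
From q0 via lambda: add q5.
From q5 via lambda: add q4.
No new states can be added; the closed set is {q0, q1, q2, q4, q5, q7, q8, q9, q12, q13}.

{q0, q1, q2, q4, q5, q7, q8, q9, q12, q13}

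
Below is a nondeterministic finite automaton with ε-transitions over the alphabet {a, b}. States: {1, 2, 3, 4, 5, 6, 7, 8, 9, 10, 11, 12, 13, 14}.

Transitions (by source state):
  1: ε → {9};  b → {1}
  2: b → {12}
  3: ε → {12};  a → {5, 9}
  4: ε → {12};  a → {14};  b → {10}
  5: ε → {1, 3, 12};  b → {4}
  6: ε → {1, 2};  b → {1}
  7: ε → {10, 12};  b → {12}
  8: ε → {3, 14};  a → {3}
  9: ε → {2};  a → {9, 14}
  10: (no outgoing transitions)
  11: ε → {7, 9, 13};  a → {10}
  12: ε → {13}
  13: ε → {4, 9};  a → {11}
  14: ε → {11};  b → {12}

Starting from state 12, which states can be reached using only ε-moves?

{2, 4, 9, 12, 13}

Start with {12}.
From 12 via ε: add 13.
From 13 via ε: add 4, 9.
From 9 via ε: add 2.
No new states can be added; the closed set is {2, 4, 9, 12, 13}.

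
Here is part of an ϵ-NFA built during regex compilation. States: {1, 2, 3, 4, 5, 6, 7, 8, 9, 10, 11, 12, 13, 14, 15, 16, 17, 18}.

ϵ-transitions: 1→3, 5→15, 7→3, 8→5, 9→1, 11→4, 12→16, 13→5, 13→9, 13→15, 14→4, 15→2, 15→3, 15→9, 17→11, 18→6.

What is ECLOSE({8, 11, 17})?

Start with {8, 11, 17}.
From 8 via ϵ: add 5.
From 11 via ϵ: add 4.
From 5 via ϵ: add 15.
From 15 via ϵ: add 2, 3, 9.
From 9 via ϵ: add 1.
No new states can be added; the closed set is {1, 2, 3, 4, 5, 8, 9, 11, 15, 17}.

{1, 2, 3, 4, 5, 8, 9, 11, 15, 17}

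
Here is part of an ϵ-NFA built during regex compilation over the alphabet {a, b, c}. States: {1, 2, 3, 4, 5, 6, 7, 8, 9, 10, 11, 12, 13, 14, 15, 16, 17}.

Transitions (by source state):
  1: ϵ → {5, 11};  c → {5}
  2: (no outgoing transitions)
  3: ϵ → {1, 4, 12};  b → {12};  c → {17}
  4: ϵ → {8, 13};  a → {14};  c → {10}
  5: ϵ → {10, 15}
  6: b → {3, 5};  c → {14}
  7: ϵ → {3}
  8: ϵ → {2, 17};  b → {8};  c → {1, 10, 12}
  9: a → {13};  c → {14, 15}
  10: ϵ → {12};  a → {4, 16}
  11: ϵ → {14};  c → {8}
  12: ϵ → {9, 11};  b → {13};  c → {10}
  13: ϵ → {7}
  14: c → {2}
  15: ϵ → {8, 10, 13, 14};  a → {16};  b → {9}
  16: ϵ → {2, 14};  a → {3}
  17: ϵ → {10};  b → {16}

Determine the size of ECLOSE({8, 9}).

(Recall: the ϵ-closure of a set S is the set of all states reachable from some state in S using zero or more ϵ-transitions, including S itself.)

8

Start with {8, 9}.
From 8 via ϵ: add 2, 17.
From 17 via ϵ: add 10.
From 10 via ϵ: add 12.
From 12 via ϵ: add 11.
From 11 via ϵ: add 14.
ϵ-closure = {2, 8, 9, 10, 11, 12, 14, 17}, which has 8 states.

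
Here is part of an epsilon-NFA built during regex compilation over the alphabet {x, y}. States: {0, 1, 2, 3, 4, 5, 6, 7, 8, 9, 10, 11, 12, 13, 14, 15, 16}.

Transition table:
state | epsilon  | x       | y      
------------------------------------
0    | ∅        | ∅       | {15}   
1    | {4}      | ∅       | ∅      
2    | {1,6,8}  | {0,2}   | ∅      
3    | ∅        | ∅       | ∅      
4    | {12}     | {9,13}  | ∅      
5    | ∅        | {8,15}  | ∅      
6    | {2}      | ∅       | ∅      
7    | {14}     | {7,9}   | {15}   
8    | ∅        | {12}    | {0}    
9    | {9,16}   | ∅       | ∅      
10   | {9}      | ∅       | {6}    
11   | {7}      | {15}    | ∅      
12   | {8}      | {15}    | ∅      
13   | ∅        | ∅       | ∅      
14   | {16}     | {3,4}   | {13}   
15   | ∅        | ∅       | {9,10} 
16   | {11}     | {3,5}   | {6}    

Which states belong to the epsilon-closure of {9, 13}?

{7, 9, 11, 13, 14, 16}

Start with {9, 13}.
From 9 via epsilon: add 16.
From 16 via epsilon: add 11.
From 11 via epsilon: add 7.
From 7 via epsilon: add 14.
No new states can be added; the closed set is {7, 9, 11, 13, 14, 16}.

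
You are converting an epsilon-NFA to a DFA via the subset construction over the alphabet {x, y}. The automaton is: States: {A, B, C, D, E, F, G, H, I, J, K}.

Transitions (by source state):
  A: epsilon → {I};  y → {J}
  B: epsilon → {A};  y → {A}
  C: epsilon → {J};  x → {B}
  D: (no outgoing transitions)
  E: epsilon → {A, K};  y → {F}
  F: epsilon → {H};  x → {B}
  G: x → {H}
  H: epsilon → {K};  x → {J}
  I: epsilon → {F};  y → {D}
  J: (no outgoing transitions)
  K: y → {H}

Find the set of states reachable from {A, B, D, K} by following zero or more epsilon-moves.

Start with {A, B, D, K}.
From A via epsilon: add I.
From I via epsilon: add F.
From F via epsilon: add H.
No new states can be added; the closed set is {A, B, D, F, H, I, K}.

{A, B, D, F, H, I, K}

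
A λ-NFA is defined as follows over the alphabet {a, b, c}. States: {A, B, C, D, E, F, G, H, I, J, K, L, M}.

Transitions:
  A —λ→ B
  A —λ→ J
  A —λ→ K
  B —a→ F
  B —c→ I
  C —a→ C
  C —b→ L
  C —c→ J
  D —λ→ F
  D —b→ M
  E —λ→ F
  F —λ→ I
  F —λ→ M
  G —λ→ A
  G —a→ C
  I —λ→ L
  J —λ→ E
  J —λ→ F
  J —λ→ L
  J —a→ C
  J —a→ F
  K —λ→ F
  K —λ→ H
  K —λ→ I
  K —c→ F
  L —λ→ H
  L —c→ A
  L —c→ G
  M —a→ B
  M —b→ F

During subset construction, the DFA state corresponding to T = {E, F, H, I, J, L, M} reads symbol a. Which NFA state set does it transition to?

J on a → {C, F}.
M on a → {B}.
No a-transition from E, F, H, I, L.
Union after reading a: {B, C, F}.
Now take the λ-closure:
From F via λ: add I, M.
From I via λ: add L.
From L via λ: add H.
No new states can be added; the closed set is {B, C, F, H, I, L, M}.

{B, C, F, H, I, L, M}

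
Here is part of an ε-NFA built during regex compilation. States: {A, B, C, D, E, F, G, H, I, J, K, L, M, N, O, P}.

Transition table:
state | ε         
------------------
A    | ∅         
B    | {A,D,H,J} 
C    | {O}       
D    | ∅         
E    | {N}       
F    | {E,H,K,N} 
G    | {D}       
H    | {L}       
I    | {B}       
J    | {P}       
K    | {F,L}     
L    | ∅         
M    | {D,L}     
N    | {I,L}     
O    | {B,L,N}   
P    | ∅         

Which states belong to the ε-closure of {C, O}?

Start with {C, O}.
From O via ε: add B, L, N.
From B via ε: add A, D, H, J.
From N via ε: add I.
From J via ε: add P.
No new states can be added; the closed set is {A, B, C, D, H, I, J, L, N, O, P}.

{A, B, C, D, H, I, J, L, N, O, P}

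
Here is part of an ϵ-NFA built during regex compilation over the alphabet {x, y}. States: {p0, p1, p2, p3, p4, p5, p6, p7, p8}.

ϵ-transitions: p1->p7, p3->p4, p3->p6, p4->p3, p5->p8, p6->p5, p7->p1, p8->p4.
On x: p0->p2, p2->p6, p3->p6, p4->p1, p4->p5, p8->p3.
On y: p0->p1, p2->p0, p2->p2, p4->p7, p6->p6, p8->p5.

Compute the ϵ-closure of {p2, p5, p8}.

Start with {p2, p5, p8}.
From p8 via ϵ: add p4.
From p4 via ϵ: add p3.
From p3 via ϵ: add p6.
No new states can be added; the closed set is {p2, p3, p4, p5, p6, p8}.

{p2, p3, p4, p5, p6, p8}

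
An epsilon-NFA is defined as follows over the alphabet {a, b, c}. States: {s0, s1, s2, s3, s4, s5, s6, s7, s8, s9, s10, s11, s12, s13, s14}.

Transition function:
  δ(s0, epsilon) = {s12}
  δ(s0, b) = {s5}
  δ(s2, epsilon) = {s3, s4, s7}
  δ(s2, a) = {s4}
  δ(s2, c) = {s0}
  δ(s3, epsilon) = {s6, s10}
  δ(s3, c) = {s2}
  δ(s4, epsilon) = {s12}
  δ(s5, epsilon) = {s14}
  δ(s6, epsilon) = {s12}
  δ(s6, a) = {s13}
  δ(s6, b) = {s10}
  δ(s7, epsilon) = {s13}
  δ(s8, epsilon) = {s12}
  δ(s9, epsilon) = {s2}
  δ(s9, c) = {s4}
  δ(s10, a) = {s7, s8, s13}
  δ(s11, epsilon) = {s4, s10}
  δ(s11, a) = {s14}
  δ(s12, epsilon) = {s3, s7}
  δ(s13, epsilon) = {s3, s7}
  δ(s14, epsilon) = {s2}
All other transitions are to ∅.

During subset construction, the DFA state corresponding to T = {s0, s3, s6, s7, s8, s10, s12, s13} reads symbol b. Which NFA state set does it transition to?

{s2, s3, s4, s5, s6, s7, s10, s12, s13, s14}

s0 on b → {s5}.
s6 on b → {s10}.
No b-transition from s3, s7, s8, s10, s12, s13.
Union after reading b: {s5, s10}.
Now take the epsilon-closure:
From s5 via epsilon: add s14.
From s14 via epsilon: add s2.
From s2 via epsilon: add s3, s4, s7.
From s3 via epsilon: add s6.
From s4 via epsilon: add s12.
From s7 via epsilon: add s13.
No new states can be added; the closed set is {s2, s3, s4, s5, s6, s7, s10, s12, s13, s14}.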